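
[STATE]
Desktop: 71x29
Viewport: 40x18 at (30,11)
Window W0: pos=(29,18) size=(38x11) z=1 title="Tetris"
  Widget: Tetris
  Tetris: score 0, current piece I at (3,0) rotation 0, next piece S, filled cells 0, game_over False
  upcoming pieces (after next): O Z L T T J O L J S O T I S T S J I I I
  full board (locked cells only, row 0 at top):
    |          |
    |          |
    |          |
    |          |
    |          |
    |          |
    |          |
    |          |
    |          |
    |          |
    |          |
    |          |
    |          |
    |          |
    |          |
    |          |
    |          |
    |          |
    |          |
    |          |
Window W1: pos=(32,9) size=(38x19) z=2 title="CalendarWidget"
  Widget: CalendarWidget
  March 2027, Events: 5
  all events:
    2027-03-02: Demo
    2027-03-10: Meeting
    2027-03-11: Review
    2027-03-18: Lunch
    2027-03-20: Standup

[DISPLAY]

  ┠────────────────────────────────────┨
  ┃             March 2027             ┃
  ┃Mo Tu We Th Fr Sa Su                ┃
  ┃ 1  2*  3  4  5  6  7               ┃
  ┃ 8  9 10* 11* 12 13 14              ┃
  ┃15 16 17 18* 19 20* 21              ┃
  ┃22 23 24 25 26 27 28                ┃
━━┃29 30 31                            ┃
 T┃                                    ┃
──┃                                    ┃
  ┃                                    ┃
  ┃                                    ┃
  ┃                                    ┃
  ┃                                    ┃
  ┃                                    ┃
  ┃                                    ┃
  ┗━━━━━━━━━━━━━━━━━━━━━━━━━━━━━━━━━━━━┛
━━━━━━━━━━━━━━━━━━━━━━━━━━━━━━━━━━━━┛   


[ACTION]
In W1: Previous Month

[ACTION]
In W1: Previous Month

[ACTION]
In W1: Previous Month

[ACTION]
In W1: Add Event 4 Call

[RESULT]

  ┠────────────────────────────────────┨
  ┃           December 2026            ┃
  ┃Mo Tu We Th Fr Sa Su                ┃
  ┃    1  2  3  4*  5  6               ┃
  ┃ 7  8  9 10 11 12 13                ┃
  ┃14 15 16 17 18 19 20                ┃
  ┃21 22 23 24 25 26 27                ┃
━━┃28 29 30 31                         ┃
 T┃                                    ┃
──┃                                    ┃
  ┃                                    ┃
  ┃                                    ┃
  ┃                                    ┃
  ┃                                    ┃
  ┃                                    ┃
  ┃                                    ┃
  ┗━━━━━━━━━━━━━━━━━━━━━━━━━━━━━━━━━━━━┛
━━━━━━━━━━━━━━━━━━━━━━━━━━━━━━━━━━━━┛   


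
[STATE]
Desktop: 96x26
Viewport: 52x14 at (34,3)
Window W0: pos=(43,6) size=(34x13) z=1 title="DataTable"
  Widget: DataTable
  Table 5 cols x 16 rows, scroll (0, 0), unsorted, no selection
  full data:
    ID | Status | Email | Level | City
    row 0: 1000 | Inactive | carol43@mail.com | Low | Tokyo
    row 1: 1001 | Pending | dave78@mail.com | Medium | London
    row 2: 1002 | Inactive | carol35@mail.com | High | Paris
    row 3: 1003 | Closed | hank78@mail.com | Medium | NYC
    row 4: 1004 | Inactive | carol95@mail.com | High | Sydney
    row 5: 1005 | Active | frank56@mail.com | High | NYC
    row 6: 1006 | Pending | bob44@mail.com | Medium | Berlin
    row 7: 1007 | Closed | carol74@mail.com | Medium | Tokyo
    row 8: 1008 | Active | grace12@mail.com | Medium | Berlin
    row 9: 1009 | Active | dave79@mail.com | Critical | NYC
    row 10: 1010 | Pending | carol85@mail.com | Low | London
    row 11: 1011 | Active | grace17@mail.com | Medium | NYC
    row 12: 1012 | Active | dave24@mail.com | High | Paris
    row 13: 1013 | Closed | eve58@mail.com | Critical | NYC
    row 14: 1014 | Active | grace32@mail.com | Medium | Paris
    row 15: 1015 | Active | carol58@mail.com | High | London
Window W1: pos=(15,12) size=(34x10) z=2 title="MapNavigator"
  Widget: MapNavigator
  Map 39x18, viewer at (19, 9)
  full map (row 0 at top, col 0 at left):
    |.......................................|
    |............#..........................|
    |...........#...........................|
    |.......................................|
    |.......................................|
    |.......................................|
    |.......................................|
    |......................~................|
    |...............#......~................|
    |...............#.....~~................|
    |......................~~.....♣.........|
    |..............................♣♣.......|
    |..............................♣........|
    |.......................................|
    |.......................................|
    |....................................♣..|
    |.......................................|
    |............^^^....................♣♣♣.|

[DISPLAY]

                                                    
                                                    
                                                    
         ┏━━━━━━━━━━━━━━━━━━━━━━━━━━━━━━━━┓         
         ┃ DataTable                      ┃         
         ┠────────────────────────────────┨         
         ┃ID  │Status  │Email           │L┃         
         ┃────┼────────┼────────────────┼─┃         
         ┃1000│Inactive│carol43@mail.com│L┃         
━━━━━━━━━━━━━━┓Pending │dave78@mail.com │M┃         
              ┃Inactive│carol35@mail.com│H┃         
──────────────┨Closed  │hank78@mail.com │M┃         
..............┃Inactive│carol95@mail.com│H┃         
.~............┃Active  │frank56@mail.com│H┃         


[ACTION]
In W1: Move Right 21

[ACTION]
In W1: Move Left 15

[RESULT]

                                                    
                                                    
                                                    
         ┏━━━━━━━━━━━━━━━━━━━━━━━━━━━━━━━━┓         
         ┃ DataTable                      ┃         
         ┠────────────────────────────────┨         
         ┃ID  │Status  │Email           │L┃         
         ┃────┼────────┼────────────────┼─┃         
         ┃1000│Inactive│carol43@mail.com│L┃         
━━━━━━━━━━━━━━┓Pending │dave78@mail.com │M┃         
              ┃Inactive│carol35@mail.com│H┃         
──────────────┨Closed  │hank78@mail.com │M┃         
..............┃Inactive│carol95@mail.com│H┃         
..............┃Active  │frank56@mail.com│H┃         


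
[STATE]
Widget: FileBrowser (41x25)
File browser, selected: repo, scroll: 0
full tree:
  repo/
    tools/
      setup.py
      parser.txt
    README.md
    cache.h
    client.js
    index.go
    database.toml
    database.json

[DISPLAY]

> [-] repo/                              
    [+] tools/                           
    README.md                            
    cache.h                              
    client.js                            
    index.go                             
    database.toml                        
    database.json                        
                                         
                                         
                                         
                                         
                                         
                                         
                                         
                                         
                                         
                                         
                                         
                                         
                                         
                                         
                                         
                                         
                                         


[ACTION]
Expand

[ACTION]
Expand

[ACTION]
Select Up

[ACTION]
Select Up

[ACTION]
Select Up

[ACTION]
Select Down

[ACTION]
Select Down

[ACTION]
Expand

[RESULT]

  [-] repo/                              
    [+] tools/                           
  > README.md                            
    cache.h                              
    client.js                            
    index.go                             
    database.toml                        
    database.json                        
                                         
                                         
                                         
                                         
                                         
                                         
                                         
                                         
                                         
                                         
                                         
                                         
                                         
                                         
                                         
                                         
                                         


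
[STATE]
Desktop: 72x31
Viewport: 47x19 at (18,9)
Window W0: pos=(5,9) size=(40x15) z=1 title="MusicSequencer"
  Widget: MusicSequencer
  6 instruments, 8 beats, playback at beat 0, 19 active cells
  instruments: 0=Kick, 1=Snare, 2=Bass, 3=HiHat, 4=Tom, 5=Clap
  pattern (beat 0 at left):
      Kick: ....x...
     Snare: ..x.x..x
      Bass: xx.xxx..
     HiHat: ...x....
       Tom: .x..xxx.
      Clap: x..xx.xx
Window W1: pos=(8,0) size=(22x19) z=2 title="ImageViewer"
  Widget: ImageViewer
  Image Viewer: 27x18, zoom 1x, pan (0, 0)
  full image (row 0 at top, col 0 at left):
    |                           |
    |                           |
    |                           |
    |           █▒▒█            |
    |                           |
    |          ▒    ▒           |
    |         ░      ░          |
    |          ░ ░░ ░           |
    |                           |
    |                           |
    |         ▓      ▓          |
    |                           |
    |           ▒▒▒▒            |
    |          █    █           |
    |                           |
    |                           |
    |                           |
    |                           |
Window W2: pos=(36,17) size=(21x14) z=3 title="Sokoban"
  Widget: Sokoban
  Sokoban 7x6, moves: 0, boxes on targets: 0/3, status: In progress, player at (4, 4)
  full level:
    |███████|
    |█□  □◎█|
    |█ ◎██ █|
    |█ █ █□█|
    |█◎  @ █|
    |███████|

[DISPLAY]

░      ░   ┃━━━━━━━━━━━━━━┓                    
 ░ ░░ ░    ┃              ┃                    
           ┃──────────────┨                    
           ┃              ┃                    
▓      ▓   ┃              ┃                    
           ┃              ┃                    
  ▒▒▒▒     ┃              ┃                    
 █    █    ┃              ┃                    
           ┃      ┏━━━━━━━━━━━━━━━━━━━┓        
━━━━━━━━━━━┛      ┃ Sokoban           ┃        
                  ┠───────────────────┨        
                  ┃███████            ┃        
                  ┃█□  □◎█            ┃        
                  ┃█ ◎██ █            ┃        
━━━━━━━━━━━━━━━━━━┃█ █ █□█            ┃        
                  ┃█◎  @ █            ┃        
                  ┃███████            ┃        
                  ┃Moves: 0  0/3      ┃        
                  ┃                   ┃        


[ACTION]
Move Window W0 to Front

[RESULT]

━━━━━━━━━━━━━━━━━━━━━━━━━━┓                    
cer                       ┃                    
──────────────────────────┨                    
67                        ┃                    
··                        ┃                    
·█                        ┃                    
··                        ┃                    
··                        ┃                    
█·                        ┃━━━━━━━━━━━┓        
██                        ┃           ┃        
                          ┃───────────┨        
                          ┃           ┃        
                          ┃           ┃        
                          ┃           ┃        
━━━━━━━━━━━━━━━━━━━━━━━━━━┛           ┃        
                  ┃█◎  @ █            ┃        
                  ┃███████            ┃        
                  ┃Moves: 0  0/3      ┃        
                  ┃                   ┃        


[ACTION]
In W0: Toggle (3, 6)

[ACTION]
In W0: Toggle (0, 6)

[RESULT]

━━━━━━━━━━━━━━━━━━━━━━━━━━┓                    
cer                       ┃                    
──────────────────────────┨                    
67                        ┃                    
█·                        ┃                    
·█                        ┃                    
··                        ┃                    
█·                        ┃                    
█·                        ┃━━━━━━━━━━━┓        
██                        ┃           ┃        
                          ┃───────────┨        
                          ┃           ┃        
                          ┃           ┃        
                          ┃           ┃        
━━━━━━━━━━━━━━━━━━━━━━━━━━┛           ┃        
                  ┃█◎  @ █            ┃        
                  ┃███████            ┃        
                  ┃Moves: 0  0/3      ┃        
                  ┃                   ┃        


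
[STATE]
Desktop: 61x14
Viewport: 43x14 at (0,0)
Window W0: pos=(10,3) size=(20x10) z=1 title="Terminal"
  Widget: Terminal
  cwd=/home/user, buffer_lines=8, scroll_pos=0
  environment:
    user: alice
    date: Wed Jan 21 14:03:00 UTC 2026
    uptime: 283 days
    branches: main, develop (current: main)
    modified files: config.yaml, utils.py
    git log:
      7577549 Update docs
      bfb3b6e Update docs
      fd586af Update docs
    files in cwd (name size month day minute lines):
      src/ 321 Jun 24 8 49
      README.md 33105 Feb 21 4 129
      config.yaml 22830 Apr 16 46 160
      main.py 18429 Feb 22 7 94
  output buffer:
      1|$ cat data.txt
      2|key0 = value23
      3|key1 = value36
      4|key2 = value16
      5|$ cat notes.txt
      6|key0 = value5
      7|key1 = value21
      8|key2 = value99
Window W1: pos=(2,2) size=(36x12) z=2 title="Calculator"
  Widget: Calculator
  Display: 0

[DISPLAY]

                                           
                                           
  ┏━━━━━━━━━━━━━━━━━━━━━━━━━━━━━━━━━━┓     
  ┃ Calculator                       ┃     
  ┠──────────────────────────────────┨     
  ┃                                 0┃     
  ┃┌───┬───┬───┬───┐                 ┃     
  ┃│ 7 │ 8 │ 9 │ ÷ │                 ┃     
  ┃├───┼───┼───┼───┤                 ┃     
  ┃│ 4 │ 5 │ 6 │ × │                 ┃     
  ┃├───┼───┼───┼───┤                 ┃     
  ┃│ 1 │ 2 │ 3 │ - │                 ┃     
  ┃└───┴───┴───┴───┘                 ┃     
  ┗━━━━━━━━━━━━━━━━━━━━━━━━━━━━━━━━━━┛     


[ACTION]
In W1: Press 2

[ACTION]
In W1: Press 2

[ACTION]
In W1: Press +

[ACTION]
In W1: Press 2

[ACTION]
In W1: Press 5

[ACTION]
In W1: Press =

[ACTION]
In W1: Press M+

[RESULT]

                                           
                                           
  ┏━━━━━━━━━━━━━━━━━━━━━━━━━━━━━━━━━━┓     
  ┃ Calculator                       ┃     
  ┠──────────────────────────────────┨     
  ┃                                47┃     
  ┃┌───┬───┬───┬───┐                 ┃     
  ┃│ 7 │ 8 │ 9 │ ÷ │                 ┃     
  ┃├───┼───┼───┼───┤                 ┃     
  ┃│ 4 │ 5 │ 6 │ × │                 ┃     
  ┃├───┼───┼───┼───┤                 ┃     
  ┃│ 1 │ 2 │ 3 │ - │                 ┃     
  ┃└───┴───┴───┴───┘                 ┃     
  ┗━━━━━━━━━━━━━━━━━━━━━━━━━━━━━━━━━━┛     


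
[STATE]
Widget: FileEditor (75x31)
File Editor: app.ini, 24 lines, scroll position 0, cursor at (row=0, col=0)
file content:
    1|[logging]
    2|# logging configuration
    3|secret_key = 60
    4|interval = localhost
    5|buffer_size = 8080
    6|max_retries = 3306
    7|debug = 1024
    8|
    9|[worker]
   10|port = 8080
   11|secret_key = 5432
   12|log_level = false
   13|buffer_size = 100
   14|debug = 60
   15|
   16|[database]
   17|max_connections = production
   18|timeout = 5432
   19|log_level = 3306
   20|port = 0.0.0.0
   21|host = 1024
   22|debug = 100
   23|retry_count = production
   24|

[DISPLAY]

█logging]                                                                 ▲
# logging configuration                                                   █
secret_key = 60                                                           ░
interval = localhost                                                      ░
buffer_size = 8080                                                        ░
max_retries = 3306                                                        ░
debug = 1024                                                              ░
                                                                          ░
[worker]                                                                  ░
port = 8080                                                               ░
secret_key = 5432                                                         ░
log_level = false                                                         ░
buffer_size = 100                                                         ░
debug = 60                                                                ░
                                                                          ░
[database]                                                                ░
max_connections = production                                              ░
timeout = 5432                                                            ░
log_level = 3306                                                          ░
port = 0.0.0.0                                                            ░
host = 1024                                                               ░
debug = 100                                                               ░
retry_count = production                                                  ░
                                                                          ░
                                                                          ░
                                                                          ░
                                                                          ░
                                                                          ░
                                                                          ░
                                                                          ░
                                                                          ▼


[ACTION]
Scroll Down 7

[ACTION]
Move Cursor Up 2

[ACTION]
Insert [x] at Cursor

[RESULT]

x█logging]                                                                ▲
# logging configuration                                                   █
secret_key = 60                                                           ░
interval = localhost                                                      ░
buffer_size = 8080                                                        ░
max_retries = 3306                                                        ░
debug = 1024                                                              ░
                                                                          ░
[worker]                                                                  ░
port = 8080                                                               ░
secret_key = 5432                                                         ░
log_level = false                                                         ░
buffer_size = 100                                                         ░
debug = 60                                                                ░
                                                                          ░
[database]                                                                ░
max_connections = production                                              ░
timeout = 5432                                                            ░
log_level = 3306                                                          ░
port = 0.0.0.0                                                            ░
host = 1024                                                               ░
debug = 100                                                               ░
retry_count = production                                                  ░
                                                                          ░
                                                                          ░
                                                                          ░
                                                                          ░
                                                                          ░
                                                                          ░
                                                                          ░
                                                                          ▼


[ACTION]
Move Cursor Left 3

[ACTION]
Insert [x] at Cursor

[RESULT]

x█[logging]                                                               ▲
# logging configuration                                                   █
secret_key = 60                                                           ░
interval = localhost                                                      ░
buffer_size = 8080                                                        ░
max_retries = 3306                                                        ░
debug = 1024                                                              ░
                                                                          ░
[worker]                                                                  ░
port = 8080                                                               ░
secret_key = 5432                                                         ░
log_level = false                                                         ░
buffer_size = 100                                                         ░
debug = 60                                                                ░
                                                                          ░
[database]                                                                ░
max_connections = production                                              ░
timeout = 5432                                                            ░
log_level = 3306                                                          ░
port = 0.0.0.0                                                            ░
host = 1024                                                               ░
debug = 100                                                               ░
retry_count = production                                                  ░
                                                                          ░
                                                                          ░
                                                                          ░
                                                                          ░
                                                                          ░
                                                                          ░
                                                                          ░
                                                                          ▼


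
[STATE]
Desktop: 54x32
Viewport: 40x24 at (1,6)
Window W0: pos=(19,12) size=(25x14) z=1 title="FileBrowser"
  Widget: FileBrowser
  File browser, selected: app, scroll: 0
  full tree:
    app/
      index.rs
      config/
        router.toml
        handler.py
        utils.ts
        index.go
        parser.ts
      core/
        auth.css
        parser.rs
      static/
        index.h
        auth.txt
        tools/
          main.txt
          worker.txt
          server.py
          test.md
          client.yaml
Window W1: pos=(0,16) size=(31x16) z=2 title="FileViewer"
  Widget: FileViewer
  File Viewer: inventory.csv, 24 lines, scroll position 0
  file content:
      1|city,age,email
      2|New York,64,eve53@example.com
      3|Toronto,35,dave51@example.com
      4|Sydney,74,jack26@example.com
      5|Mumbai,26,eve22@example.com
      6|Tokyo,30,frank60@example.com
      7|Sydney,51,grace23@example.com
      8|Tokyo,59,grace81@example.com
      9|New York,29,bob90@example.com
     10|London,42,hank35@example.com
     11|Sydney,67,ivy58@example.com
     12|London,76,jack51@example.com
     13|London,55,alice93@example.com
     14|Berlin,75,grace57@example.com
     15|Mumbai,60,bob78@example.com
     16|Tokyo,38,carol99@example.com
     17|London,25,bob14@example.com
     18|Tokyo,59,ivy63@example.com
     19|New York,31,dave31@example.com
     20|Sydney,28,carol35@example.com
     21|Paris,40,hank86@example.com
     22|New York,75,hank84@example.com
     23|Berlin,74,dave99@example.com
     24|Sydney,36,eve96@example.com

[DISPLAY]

                                        
                                        
                                        
                                        
                                        
                                        
                  ┏━━━━━━━━━━━━━━━━━━━━━
                  ┃ FileBrowser         
                  ┠─────────────────────
                  ┃> [-] app/           
━━━━━━━━━━━━━━━━━━━━━━━━━━━━━┓s         
 FileViewer                  ┃fig/      
─────────────────────────────┨e/        
city,age,email              ▲┃tic/      
New York,64,eve53@example.co█┃          
Toronto,35,dave51@example.co░┃          
Sydney,74,jack26@example.com░┃          
Mumbai,26,eve22@example.com ░┃          
Tokyo,30,frank60@example.com░┃          
Sydney,51,grace23@example.co░┃━━━━━━━━━━
Tokyo,59,grace81@example.com░┃          
New York,29,bob90@example.co░┃          
London,42,hank35@example.com░┃          
Sydney,67,ivy58@example.com ░┃          


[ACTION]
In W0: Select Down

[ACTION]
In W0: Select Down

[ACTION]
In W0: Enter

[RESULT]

                                        
                                        
                                        
                                        
                                        
                                        
                  ┏━━━━━━━━━━━━━━━━━━━━━
                  ┃ FileBrowser         
                  ┠─────────────────────
                  ┃  [-] app/           
━━━━━━━━━━━━━━━━━━━━━━━━━━━━━┓s         
 FileViewer                  ┃fig/      
─────────────────────────────┨r.toml    
city,age,email              ▲┃er.py     
New York,64,eve53@example.co█┃.ts       
Toronto,35,dave51@example.co░┃.go       
Sydney,74,jack26@example.com░┃r.ts      
Mumbai,26,eve22@example.com ░┃e/        
Tokyo,30,frank60@example.com░┃tic/      
Sydney,51,grace23@example.co░┃━━━━━━━━━━
Tokyo,59,grace81@example.com░┃          
New York,29,bob90@example.co░┃          
London,42,hank35@example.com░┃          
Sydney,67,ivy58@example.com ░┃          


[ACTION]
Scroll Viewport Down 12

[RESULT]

                                        
                                        
                                        
                                        
                  ┏━━━━━━━━━━━━━━━━━━━━━
                  ┃ FileBrowser         
                  ┠─────────────────────
                  ┃  [-] app/           
━━━━━━━━━━━━━━━━━━━━━━━━━━━━━┓s         
 FileViewer                  ┃fig/      
─────────────────────────────┨r.toml    
city,age,email              ▲┃er.py     
New York,64,eve53@example.co█┃.ts       
Toronto,35,dave51@example.co░┃.go       
Sydney,74,jack26@example.com░┃r.ts      
Mumbai,26,eve22@example.com ░┃e/        
Tokyo,30,frank60@example.com░┃tic/      
Sydney,51,grace23@example.co░┃━━━━━━━━━━
Tokyo,59,grace81@example.com░┃          
New York,29,bob90@example.co░┃          
London,42,hank35@example.com░┃          
Sydney,67,ivy58@example.com ░┃          
London,76,jack51@example.com▼┃          
━━━━━━━━━━━━━━━━━━━━━━━━━━━━━┛          


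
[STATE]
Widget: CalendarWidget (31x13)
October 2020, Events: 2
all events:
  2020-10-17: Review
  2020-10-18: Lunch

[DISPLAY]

          October 2020         
Mo Tu We Th Fr Sa Su           
          1  2  3  4           
 5  6  7  8  9 10 11           
12 13 14 15 16 17* 18*         
19 20 21 22 23 24 25           
26 27 28 29 30 31              
                               
                               
                               
                               
                               
                               


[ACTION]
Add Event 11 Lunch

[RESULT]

          October 2020         
Mo Tu We Th Fr Sa Su           
          1  2  3  4           
 5  6  7  8  9 10 11*          
12 13 14 15 16 17* 18*         
19 20 21 22 23 24 25           
26 27 28 29 30 31              
                               
                               
                               
                               
                               
                               


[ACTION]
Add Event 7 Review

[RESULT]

          October 2020         
Mo Tu We Th Fr Sa Su           
          1  2  3  4           
 5  6  7*  8  9 10 11*         
12 13 14 15 16 17* 18*         
19 20 21 22 23 24 25           
26 27 28 29 30 31              
                               
                               
                               
                               
                               
                               


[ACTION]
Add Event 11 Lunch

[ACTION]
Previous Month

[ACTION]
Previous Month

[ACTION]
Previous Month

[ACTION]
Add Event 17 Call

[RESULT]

           July 2020           
Mo Tu We Th Fr Sa Su           
       1  2  3  4  5           
 6  7  8  9 10 11 12           
13 14 15 16 17* 18 19          
20 21 22 23 24 25 26           
27 28 29 30 31                 
                               
                               
                               
                               
                               
                               


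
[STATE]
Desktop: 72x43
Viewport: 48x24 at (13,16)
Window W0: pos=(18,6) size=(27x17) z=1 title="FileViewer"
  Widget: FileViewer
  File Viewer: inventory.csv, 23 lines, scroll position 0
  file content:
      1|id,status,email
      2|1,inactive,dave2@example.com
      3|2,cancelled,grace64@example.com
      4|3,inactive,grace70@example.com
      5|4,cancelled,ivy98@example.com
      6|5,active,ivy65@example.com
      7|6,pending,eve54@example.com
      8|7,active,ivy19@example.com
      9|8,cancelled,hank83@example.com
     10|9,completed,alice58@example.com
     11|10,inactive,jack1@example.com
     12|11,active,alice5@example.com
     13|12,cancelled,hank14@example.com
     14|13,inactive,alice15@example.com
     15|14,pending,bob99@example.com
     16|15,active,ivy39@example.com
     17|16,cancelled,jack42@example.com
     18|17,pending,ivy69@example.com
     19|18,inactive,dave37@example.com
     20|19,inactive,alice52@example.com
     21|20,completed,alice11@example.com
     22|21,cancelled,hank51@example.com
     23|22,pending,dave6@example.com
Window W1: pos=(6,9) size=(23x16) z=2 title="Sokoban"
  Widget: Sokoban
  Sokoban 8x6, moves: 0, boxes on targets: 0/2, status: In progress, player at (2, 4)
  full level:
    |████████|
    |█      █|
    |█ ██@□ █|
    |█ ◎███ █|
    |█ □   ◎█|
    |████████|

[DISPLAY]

◎█             ┃vy19@example.c░┃                
██             ┃d,hank83@examp░┃                
 0  0/2        ┃d,alice58@exam░┃                
               ┃e,jack1@exampl░┃                
               ┃alice5@example░┃                
               ┃ed,hank14@exam▼┃                
               ┃━━━━━━━━━━━━━━━┛                
               ┃                                
━━━━━━━━━━━━━━━┛                                
                                                
                                                
                                                
                                                
                                                
                                                
                                                
                                                
                                                
                                                
                                                
                                                
                                                
                                                
                                                


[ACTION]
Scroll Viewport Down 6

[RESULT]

               ┃e,jack1@exampl░┃                
               ┃alice5@example░┃                
               ┃ed,hank14@exam▼┃                
               ┃━━━━━━━━━━━━━━━┛                
               ┃                                
━━━━━━━━━━━━━━━┛                                
                                                
                                                
                                                
                                                
                                                
                                                
                                                
                                                
                                                
                                                
                                                
                                                
                                                
                                                
                                                
                                                
                                                
                                                


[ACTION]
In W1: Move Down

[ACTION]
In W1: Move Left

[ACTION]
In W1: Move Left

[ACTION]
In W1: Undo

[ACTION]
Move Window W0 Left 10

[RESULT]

               ┃ampl░┃                          
               ┃mple░┃                          
               ┃exam▼┃                          
               ┃━━━━━┛                          
               ┃                                
━━━━━━━━━━━━━━━┛                                
                                                
                                                
                                                
                                                
                                                
                                                
                                                
                                                
                                                
                                                
                                                
                                                
                                                
                                                
                                                
                                                
                                                
                                                


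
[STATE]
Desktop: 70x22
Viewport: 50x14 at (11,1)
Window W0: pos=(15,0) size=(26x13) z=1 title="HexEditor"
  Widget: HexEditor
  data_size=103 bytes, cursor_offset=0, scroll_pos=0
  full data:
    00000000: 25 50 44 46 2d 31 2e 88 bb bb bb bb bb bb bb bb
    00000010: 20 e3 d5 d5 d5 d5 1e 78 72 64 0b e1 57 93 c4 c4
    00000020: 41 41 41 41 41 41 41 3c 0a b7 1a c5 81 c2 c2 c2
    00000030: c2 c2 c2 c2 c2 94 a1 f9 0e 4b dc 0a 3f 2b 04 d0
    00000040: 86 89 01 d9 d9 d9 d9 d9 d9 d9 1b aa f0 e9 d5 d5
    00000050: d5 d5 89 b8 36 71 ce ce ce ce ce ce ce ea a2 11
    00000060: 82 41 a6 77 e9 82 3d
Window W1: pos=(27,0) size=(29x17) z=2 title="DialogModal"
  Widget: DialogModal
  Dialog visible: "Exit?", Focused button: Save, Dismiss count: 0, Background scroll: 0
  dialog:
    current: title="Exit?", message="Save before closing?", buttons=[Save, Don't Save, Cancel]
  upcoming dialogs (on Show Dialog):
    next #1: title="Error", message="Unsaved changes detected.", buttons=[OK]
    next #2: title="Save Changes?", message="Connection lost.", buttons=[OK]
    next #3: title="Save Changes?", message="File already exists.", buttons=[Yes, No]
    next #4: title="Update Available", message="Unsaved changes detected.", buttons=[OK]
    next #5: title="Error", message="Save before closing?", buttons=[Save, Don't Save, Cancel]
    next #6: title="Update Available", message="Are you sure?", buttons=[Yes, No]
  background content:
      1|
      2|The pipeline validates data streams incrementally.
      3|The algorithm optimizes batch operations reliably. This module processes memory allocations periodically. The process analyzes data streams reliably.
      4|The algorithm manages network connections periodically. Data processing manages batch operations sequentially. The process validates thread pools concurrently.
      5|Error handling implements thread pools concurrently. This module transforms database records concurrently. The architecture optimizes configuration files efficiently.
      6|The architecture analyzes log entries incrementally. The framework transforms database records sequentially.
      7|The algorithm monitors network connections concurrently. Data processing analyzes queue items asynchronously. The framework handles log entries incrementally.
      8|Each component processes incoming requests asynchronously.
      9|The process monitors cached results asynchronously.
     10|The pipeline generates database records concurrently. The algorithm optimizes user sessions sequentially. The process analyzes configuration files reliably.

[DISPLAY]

    ┃ HexEditor ┃ DialogModal               ┃     
    ┠───────────┠───────────────────────────┨     
    ┃00000000  2┃                           ┃     
    ┃00000010  2┃The pipeline validates data┃     
    ┃00000020  4┃The algorithm optimizes bat┃     
    ┃00000030  c┃The algorithm manages netwo┃     
    ┃00000040  8┃Er┌─────────────────────┐ t┃     
    ┃00000050  d┃Th│        Exit?        │ l┃     
    ┃00000060  8┃Th│ Save before closing?│tw┃     
    ┃           ┃Ea│[Save]  Don't Save   │in┃     
    ┃           ┃Th└─────────────────────┘ed┃     
    ┗━━━━━━━━━━━┃The pipeline generates data┃     
                ┃                           ┃     
                ┃                           ┃     


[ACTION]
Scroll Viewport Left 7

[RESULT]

           ┃ HexEditor ┃ DialogModal              
           ┠───────────┠──────────────────────────
           ┃00000000  2┃                          
           ┃00000010  2┃The pipeline validates dat
           ┃00000020  4┃The algorithm optimizes ba
           ┃00000030  c┃The algorithm manages netw
           ┃00000040  8┃Er┌─────────────────────┐ 
           ┃00000050  d┃Th│        Exit?        │ 
           ┃00000060  8┃Th│ Save before closing?│t
           ┃           ┃Ea│[Save]  Don't Save   │i
           ┃           ┃Th└─────────────────────┘e
           ┗━━━━━━━━━━━┃The pipeline generates dat
                       ┃                          
                       ┃                          


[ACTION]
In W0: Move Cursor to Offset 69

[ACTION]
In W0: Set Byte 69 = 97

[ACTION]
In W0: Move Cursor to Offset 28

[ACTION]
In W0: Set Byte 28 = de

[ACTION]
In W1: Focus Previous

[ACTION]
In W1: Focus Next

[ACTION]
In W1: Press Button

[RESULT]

           ┃ HexEditor ┃ DialogModal              
           ┠───────────┠──────────────────────────
           ┃00000000  2┃                          
           ┃00000010  2┃The pipeline validates dat
           ┃00000020  4┃The algorithm optimizes ba
           ┃00000030  c┃The algorithm manages netw
           ┃00000040  8┃Error handling implements 
           ┃00000050  d┃The architecture analyzes 
           ┃00000060  8┃The algorithm monitors net
           ┃           ┃Each component processes i
           ┃           ┃The process monitors cache
           ┗━━━━━━━━━━━┃The pipeline generates dat
                       ┃                          
                       ┃                          
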